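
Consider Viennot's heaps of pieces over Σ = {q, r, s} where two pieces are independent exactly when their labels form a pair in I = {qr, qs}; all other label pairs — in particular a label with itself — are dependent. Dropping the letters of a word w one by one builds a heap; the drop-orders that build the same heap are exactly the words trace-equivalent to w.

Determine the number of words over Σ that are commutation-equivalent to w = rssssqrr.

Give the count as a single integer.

8

drop 0:r onto floor
drop 1:s onto {0:r}
drop 2:s onto {1:s}
drop 3:s onto {2:s}
drop 4:s onto {3:s}
drop 5:q onto floor
drop 6:r onto {4:s}
drop 7:r onto {6:r}
ground layer = {0:r, 5:q}
drop-orders for the pieces not yet dropped (sum over which currently-grounded one goes next):
  1 to go: {5} 1  {7} 1
  2 to go: {5,7} 2  {6,7} 1
  3 to go: {4,6,7} 1  {5,6,7} 3
  4 to go: {3,4,6,7} 1  {4,5,6,7} 4
  5 to go: {2,3,4,6,7} 1  {3,4,5,6,7} 5
  6 to go: {1,2,3,4,6,7} 1  {2,3,4,5,6,7} 6
  if 0:r drops first: 7 orders
  if 5:q drops first: 1 orders
heap linearizations: 8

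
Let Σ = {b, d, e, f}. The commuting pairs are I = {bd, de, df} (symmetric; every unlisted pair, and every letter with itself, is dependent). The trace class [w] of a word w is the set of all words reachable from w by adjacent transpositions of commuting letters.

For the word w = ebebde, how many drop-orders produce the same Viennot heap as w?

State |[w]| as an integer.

6

piece 0:e — minimal
piece 1:b rests on {0:e}
piece 2:e rests on {1:b}
piece 3:b rests on {2:e}
piece 4:d — minimal
piece 5:e rests on {3:b}
minimal pieces: {0:e, 4:d}
ways to finish when only these pieces remain (= sum over removing one remaining piece with nothing left below it):
  1 left: {4}→1  {5}→1
  2 left: {3,5}→1  {4,5}→2
  3 left: {2,3,5}→1  {3,4,5}→3
  4 left: {1,2,3,5}→1  {2,3,4,5}→4
  placing 0:e first → 5 extensions
  placing 4:d first → 1 extensions
total linear extensions = 6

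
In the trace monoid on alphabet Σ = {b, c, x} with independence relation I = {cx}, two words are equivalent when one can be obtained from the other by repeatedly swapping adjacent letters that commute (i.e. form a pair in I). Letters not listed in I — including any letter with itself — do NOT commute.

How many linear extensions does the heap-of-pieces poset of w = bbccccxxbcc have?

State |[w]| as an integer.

piece 0:b — minimal
piece 1:b rests on {0:b}
piece 2:c rests on {1:b}
piece 3:c rests on {2:c}
piece 4:c rests on {3:c}
piece 5:c rests on {4:c}
piece 6:x rests on {1:b}
piece 7:x rests on {6:x}
piece 8:b rests on {5:c, 7:x}
piece 9:c rests on {8:b}
piece 10:c rests on {9:c}
minimal pieces: {0:b}
ways to finish when only these pieces remain (= sum over removing one remaining piece with nothing left below it):
  1 left: {10}→1
  2 left: {9,10}→1
  3 left: {8,9,10}→1
  4 left: {5,8,9,10}→1  {7,8,9,10}→1
  5 left: {4,5,8,9,10}→1  {5,7,8,9,10}→2  {6,7,8,9,10}→1
  6 left: {3,4,5,8,9,10}→1  {4,5,7,8,9,10}→3  {5,6,7,8,9,10}→3
  7 left: {2,3,4,5,8,9,10}→1  {3,4,5,7,8,9,10}→4  {4,5,6,7,8,9,10}→6
  8 left: {2,3,4,5,7,8,9,10}→5  {3,4,5,6,7,8,9,10}→10
  9 left: {2,3,4,5,6,7,8,9,10}→15
  placing 0:b first → 15 extensions

15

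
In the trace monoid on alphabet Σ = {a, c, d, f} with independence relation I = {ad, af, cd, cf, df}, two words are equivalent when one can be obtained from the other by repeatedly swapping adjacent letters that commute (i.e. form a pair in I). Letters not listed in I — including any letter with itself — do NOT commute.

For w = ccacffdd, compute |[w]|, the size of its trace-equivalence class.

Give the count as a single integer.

420

drop 0:c onto floor
drop 1:c onto {0:c}
drop 2:a onto {1:c}
drop 3:c onto {2:a}
drop 4:f onto floor
drop 5:f onto {4:f}
drop 6:d onto floor
drop 7:d onto {6:d}
ground layer = {0:c, 4:f, 6:d}
drop-orders for the pieces not yet dropped (sum over which currently-grounded one goes next):
  1 to go: {3} 1  {5} 1  {7} 1
  2 to go: {2,3} 1  {3,5} 2  {3,7} 2  {4,5} 1  {5,7} 2  {6,7} 1
  3 to go: {1,2,3} 1  {2,3,5} 3  {2,3,7} 3  {3,4,5} 3  {3,5,7} 6  {3,6,7} 3  {4,5,7} 3  {5,6,7} 3
  4 to go: {0,1,2,3} 1  {1,2,3,5} 4  {1,2,3,7} 4  {2,3,4,5} 6  {2,3,5,7} 12  {2,3,6,7} 6  {3,4,5,7} 12  {3,5,6,7} 12  {4,5,6,7} 6
  5 to go: {0,1,2,3,5} 5  {0,1,2,3,7} 5  {1,2,3,4,5} 10  {1,2,3,5,7} 20  {1,2,3,6,7} 10  {2,3,4,5,7} 30  {2,3,5,6,7} 30  {3,4,5,6,7} 30
  6 to go: {0,1,2,3,4,5} 15  {0,1,2,3,5,7} 30  {0,1,2,3,6,7} 15  {1,2,3,4,5,7} 60  {1,2,3,5,6,7} 60  {2,3,4,5,6,7} 90
  if 0:c drops first: 210 orders
  if 4:f drops first: 105 orders
  if 6:d drops first: 105 orders
heap linearizations: 420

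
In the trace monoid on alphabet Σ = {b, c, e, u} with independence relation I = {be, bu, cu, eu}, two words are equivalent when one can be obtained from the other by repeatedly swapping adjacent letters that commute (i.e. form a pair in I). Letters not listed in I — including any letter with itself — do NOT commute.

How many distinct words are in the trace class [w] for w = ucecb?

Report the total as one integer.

5

0(u) covers ∅
1(c) covers ∅
2(e) covers 1:c
3(c) covers 2:e
4(b) covers 3:c
floor of heap: 0:u, 1:c
completions by unplaced set U, small U first (add the entries for U minus each lowest piece of U):
  |U|=1: {0}:1  {4}:1
  |U|=2: {0,4}:2  {3,4}:1
  |U|=3: {0,3,4}:3  {2,3,4}:1
  start at 0(u): 1
  start at 1(c): 4
sum over floor = 5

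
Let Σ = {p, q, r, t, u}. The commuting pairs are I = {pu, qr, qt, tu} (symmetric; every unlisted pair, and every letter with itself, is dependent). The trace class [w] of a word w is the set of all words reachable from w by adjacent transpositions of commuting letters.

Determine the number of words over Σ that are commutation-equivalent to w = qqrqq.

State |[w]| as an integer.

5

0(q) covers ∅
1(q) covers 0:q
2(r) covers ∅
3(q) covers 1:q
4(q) covers 3:q
floor of heap: 0:q, 2:r
completions by unplaced set U, small U first (add the entries for U minus each lowest piece of U):
  |U|=1: {2}:1  {4}:1
  |U|=2: {2,4}:2  {3,4}:1
  |U|=3: {1,3,4}:1  {2,3,4}:3
  start at 0(q): 4
  start at 2(r): 1
sum over floor = 5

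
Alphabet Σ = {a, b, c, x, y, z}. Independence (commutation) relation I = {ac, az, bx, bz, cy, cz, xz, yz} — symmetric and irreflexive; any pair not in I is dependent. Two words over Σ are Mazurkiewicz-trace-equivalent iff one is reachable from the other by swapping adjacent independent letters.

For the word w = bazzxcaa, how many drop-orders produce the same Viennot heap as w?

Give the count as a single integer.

84

piece 0:b — minimal
piece 1:a rests on {0:b}
piece 2:z — minimal
piece 3:z rests on {2:z}
piece 4:x rests on {1:a}
piece 5:c rests on {4:x}
piece 6:a rests on {4:x}
piece 7:a rests on {6:a}
minimal pieces: {0:b, 2:z}
ways to finish when only these pieces remain (= sum over removing one remaining piece with nothing left below it):
  1 left: {3}→1  {5}→1  {7}→1
  2 left: {2,3}→1  {3,5}→2  {3,7}→2  {5,7}→2  {6,7}→1
  3 left: {2,3,5}→3  {2,3,7}→3  {3,5,7}→6  {3,6,7}→3  {5,6,7}→3
  4 left: {2,3,5,7}→12  {2,3,6,7}→6  {3,5,6,7}→12  {4,5,6,7}→3
  5 left: {1,4,5,6,7}→3  {2,3,5,6,7}→30  {3,4,5,6,7}→15
  6 left: {0,1,4,5,6,7}→3  {1,3,4,5,6,7}→18  {2,3,4,5,6,7}→45
  placing 0:b first → 63 extensions
  placing 2:z first → 21 extensions
total linear extensions = 84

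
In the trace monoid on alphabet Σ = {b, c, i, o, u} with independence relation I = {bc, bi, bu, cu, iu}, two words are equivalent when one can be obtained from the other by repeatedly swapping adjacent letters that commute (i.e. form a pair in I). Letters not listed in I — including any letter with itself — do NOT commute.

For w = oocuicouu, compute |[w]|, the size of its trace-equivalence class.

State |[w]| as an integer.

drop 0:o onto floor
drop 1:o onto {0:o}
drop 2:c onto {1:o}
drop 3:u onto {1:o}
drop 4:i onto {2:c}
drop 5:c onto {4:i}
drop 6:o onto {3:u, 5:c}
drop 7:u onto {6:o}
drop 8:u onto {7:u}
ground layer = {0:o}
drop-orders for the pieces not yet dropped (sum over which currently-grounded one goes next):
  1 to go: {8} 1
  2 to go: {7,8} 1
  3 to go: {6,7,8} 1
  4 to go: {3,6,7,8} 1  {5,6,7,8} 1
  5 to go: {3,5,6,7,8} 2  {4,5,6,7,8} 1
  6 to go: {2,4,5,6,7,8} 1  {3,4,5,6,7,8} 3
  7 to go: {2,3,4,5,6,7,8} 4
  if 0:o drops first: 4 orders

4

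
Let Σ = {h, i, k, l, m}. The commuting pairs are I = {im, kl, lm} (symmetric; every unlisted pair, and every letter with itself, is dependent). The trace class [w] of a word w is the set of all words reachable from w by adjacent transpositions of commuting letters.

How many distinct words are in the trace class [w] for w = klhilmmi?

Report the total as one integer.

0(k) covers ∅
1(l) covers ∅
2(h) covers 0:k, 1:l
3(i) covers 2:h
4(l) covers 3:i
5(m) covers 2:h
6(m) covers 5:m
7(i) covers 4:l
floor of heap: 0:k, 1:l
completions by unplaced set U, small U first (add the entries for U minus each lowest piece of U):
  |U|=1: {6}:1  {7}:1
  |U|=2: {4,7}:1  {5,6}:1  {6,7}:2
  |U|=3: {3,4,7}:1  {4,6,7}:3  {5,6,7}:3
  |U|=4: {3,4,6,7}:4  {4,5,6,7}:6
  |U|=5: {3,4,5,6,7}:10
  |U|=6: {2,3,4,5,6,7}:10
  start at 0(k): 10
  start at 1(l): 10
sum over floor = 20

20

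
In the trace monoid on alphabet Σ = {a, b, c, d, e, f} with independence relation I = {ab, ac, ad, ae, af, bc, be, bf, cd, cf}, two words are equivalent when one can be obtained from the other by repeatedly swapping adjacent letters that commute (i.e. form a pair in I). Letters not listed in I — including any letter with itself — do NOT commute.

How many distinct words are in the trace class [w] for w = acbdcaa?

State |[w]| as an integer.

piece 0:a — minimal
piece 1:c — minimal
piece 2:b — minimal
piece 3:d rests on {2:b}
piece 4:c rests on {1:c}
piece 5:a rests on {0:a}
piece 6:a rests on {5:a}
minimal pieces: {0:a, 1:c, 2:b}
ways to finish when only these pieces remain (= sum over removing one remaining piece with nothing left below it):
  1 left: {3}→1  {4}→1  {6}→1
  2 left: {1,4}→1  {2,3}→1  {3,4}→2  {3,6}→2  {4,6}→2  {5,6}→1
  3 left: {0,5,6}→1  {1,3,4}→3  {1,4,6}→3  {2,3,4}→3  {2,3,6}→3  {3,4,6}→6  {3,5,6}→3  {4,5,6}→3
  4 left: {0,3,5,6}→4  {0,4,5,6}→4  {1,2,3,4}→6  {1,3,4,6}→12  {1,4,5,6}→6  {2,3,4,6}→12  {2,3,5,6}→6  {3,4,5,6}→12
  5 left: {0,1,4,5,6}→10  {0,2,3,5,6}→10  {0,3,4,5,6}→20  {1,2,3,4,6}→30  {1,3,4,5,6}→30  {2,3,4,5,6}→30
  placing 0:a first → 90 extensions
  placing 1:c first → 60 extensions
  placing 2:b first → 60 extensions
total linear extensions = 210

210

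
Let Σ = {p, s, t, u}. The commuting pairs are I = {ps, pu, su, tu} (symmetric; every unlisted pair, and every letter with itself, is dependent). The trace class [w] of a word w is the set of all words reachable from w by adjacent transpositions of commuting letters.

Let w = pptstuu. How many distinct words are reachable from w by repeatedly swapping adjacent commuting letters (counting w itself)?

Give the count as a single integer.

piece 0:p — minimal
piece 1:p rests on {0:p}
piece 2:t rests on {1:p}
piece 3:s rests on {2:t}
piece 4:t rests on {3:s}
piece 5:u — minimal
piece 6:u rests on {5:u}
minimal pieces: {0:p, 5:u}
ways to finish when only these pieces remain (= sum over removing one remaining piece with nothing left below it):
  1 left: {4}→1  {6}→1
  2 left: {3,4}→1  {4,6}→2  {5,6}→1
  3 left: {2,3,4}→1  {3,4,6}→3  {4,5,6}→3
  4 left: {1,2,3,4}→1  {2,3,4,6}→4  {3,4,5,6}→6
  5 left: {0,1,2,3,4}→1  {1,2,3,4,6}→5  {2,3,4,5,6}→10
  placing 0:p first → 15 extensions
  placing 5:u first → 6 extensions
total linear extensions = 21

21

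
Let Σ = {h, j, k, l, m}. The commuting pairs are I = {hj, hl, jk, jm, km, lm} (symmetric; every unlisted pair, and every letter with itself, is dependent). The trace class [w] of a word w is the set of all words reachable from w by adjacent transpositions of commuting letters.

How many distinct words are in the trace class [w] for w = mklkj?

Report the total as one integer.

0(m) covers ∅
1(k) covers ∅
2(l) covers 1:k
3(k) covers 2:l
4(j) covers 2:l
floor of heap: 0:m, 1:k
completions by unplaced set U, small U first (add the entries for U minus each lowest piece of U):
  |U|=1: {0}:1  {3}:1  {4}:1
  |U|=2: {0,3}:2  {0,4}:2  {3,4}:2
  |U|=3: {0,3,4}:6  {2,3,4}:2
  start at 0(m): 2
  start at 1(k): 8
sum over floor = 10

10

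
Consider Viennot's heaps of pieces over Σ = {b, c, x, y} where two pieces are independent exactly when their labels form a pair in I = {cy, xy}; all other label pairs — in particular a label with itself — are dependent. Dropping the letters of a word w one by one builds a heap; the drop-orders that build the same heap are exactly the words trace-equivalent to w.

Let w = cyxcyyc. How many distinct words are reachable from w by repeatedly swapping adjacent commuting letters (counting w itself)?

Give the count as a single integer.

35

#0=c has no predecessor
#1=y has no predecessor
#2=x depends on [0:c]
#3=c depends on [2:x]
#4=y depends on [1:y]
#5=y depends on [4:y]
#6=c depends on [3:c]
sources: [0:c, 1:y]
N(rest) = Σ N(rest − s) over sources s of rest; N(one piece) = 1:
  size 1 → [5]=1  [6]=1
  size 2 → [3,6]=1  [4,5]=1  [5,6]=2
  size 3 → [1,4,5]=1  [2,3,6]=1  [3,5,6]=3  [4,5,6]=3
  size 4 → [0,2,3,6]=1  [1,4,5,6]=4  [2,3,5,6]=4  [3,4,5,6]=6
  size 5 → [0,2,3,5,6]=5  [1,3,4,5,6]=10  [2,3,4,5,6]=10
  first=0(c) contributes 20
  first=1(y) contributes 15
|[w]| = 35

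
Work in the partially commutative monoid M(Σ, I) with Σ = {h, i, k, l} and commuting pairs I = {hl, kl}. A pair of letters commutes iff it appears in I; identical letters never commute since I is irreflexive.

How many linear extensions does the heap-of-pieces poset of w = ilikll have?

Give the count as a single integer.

3

drop 0:i onto floor
drop 1:l onto {0:i}
drop 2:i onto {1:l}
drop 3:k onto {2:i}
drop 4:l onto {2:i}
drop 5:l onto {4:l}
ground layer = {0:i}
drop-orders for the pieces not yet dropped (sum over which currently-grounded one goes next):
  1 to go: {3} 1  {5} 1
  2 to go: {3,5} 2  {4,5} 1
  3 to go: {3,4,5} 3
  4 to go: {2,3,4,5} 3
  if 0:i drops first: 3 orders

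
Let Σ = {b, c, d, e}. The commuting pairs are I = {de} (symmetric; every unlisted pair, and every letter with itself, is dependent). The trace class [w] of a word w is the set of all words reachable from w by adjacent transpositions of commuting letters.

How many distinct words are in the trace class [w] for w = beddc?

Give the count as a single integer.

3

0(b) covers ∅
1(e) covers 0:b
2(d) covers 0:b
3(d) covers 2:d
4(c) covers 1:e, 3:d
floor of heap: 0:b
completions by unplaced set U, small U first (add the entries for U minus each lowest piece of U):
  |U|=1: {4}:1
  |U|=2: {1,4}:1  {3,4}:1
  |U|=3: {1,3,4}:2  {2,3,4}:1
  start at 0(b): 3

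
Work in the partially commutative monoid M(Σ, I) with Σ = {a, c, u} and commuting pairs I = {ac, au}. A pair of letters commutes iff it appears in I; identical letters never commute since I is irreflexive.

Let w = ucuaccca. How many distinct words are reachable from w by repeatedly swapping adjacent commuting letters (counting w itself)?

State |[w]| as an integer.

#0=u has no predecessor
#1=c depends on [0:u]
#2=u depends on [1:c]
#3=a has no predecessor
#4=c depends on [2:u]
#5=c depends on [4:c]
#6=c depends on [5:c]
#7=a depends on [3:a]
sources: [0:u, 3:a]
N(rest) = Σ N(rest − s) over sources s of rest; N(one piece) = 1:
  size 1 → [6]=1  [7]=1
  size 2 → [3,7]=1  [5,6]=1  [6,7]=2
  size 3 → [3,6,7]=3  [4,5,6]=1  [5,6,7]=3
  size 4 → [2,4,5,6]=1  [3,5,6,7]=6  [4,5,6,7]=4
  size 5 → [1,2,4,5,6]=1  [2,4,5,6,7]=5  [3,4,5,6,7]=10
  size 6 → [0,1,2,4,5,6]=1  [1,2,4,5,6,7]=6  [2,3,4,5,6,7]=15
  first=0(u) contributes 21
  first=3(a) contributes 7
|[w]| = 28

28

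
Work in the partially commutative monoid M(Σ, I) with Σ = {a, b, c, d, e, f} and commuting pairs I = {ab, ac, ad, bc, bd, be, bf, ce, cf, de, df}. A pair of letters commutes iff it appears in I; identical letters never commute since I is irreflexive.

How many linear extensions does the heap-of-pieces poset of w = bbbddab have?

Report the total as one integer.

105

0(b) covers ∅
1(b) covers 0:b
2(b) covers 1:b
3(d) covers ∅
4(d) covers 3:d
5(a) covers ∅
6(b) covers 2:b
floor of heap: 0:b, 3:d, 5:a
completions by unplaced set U, small U first (add the entries for U minus each lowest piece of U):
  |U|=1: {4}:1  {5}:1  {6}:1
  |U|=2: {2,6}:1  {3,4}:1  {4,5}:2  {4,6}:2  {5,6}:2
  |U|=3: {1,2,6}:1  {2,4,6}:3  {2,5,6}:3  {3,4,5}:3  {3,4,6}:3  {4,5,6}:6
  |U|=4: {0,1,2,6}:1  {1,2,4,6}:4  {1,2,5,6}:4  {2,3,4,6}:6  {2,4,5,6}:12  {3,4,5,6}:12
  |U|=5: {0,1,2,4,6}:5  {0,1,2,5,6}:5  {1,2,3,4,6}:10  {1,2,4,5,6}:20  {2,3,4,5,6}:30
  start at 0(b): 60
  start at 3(d): 30
  start at 5(a): 15
sum over floor = 105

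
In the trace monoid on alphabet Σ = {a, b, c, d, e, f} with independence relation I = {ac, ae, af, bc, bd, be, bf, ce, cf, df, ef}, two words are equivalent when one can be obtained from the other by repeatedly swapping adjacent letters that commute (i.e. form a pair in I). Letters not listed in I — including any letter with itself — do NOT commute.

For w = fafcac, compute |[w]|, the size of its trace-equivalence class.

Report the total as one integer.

90

#0=f has no predecessor
#1=a has no predecessor
#2=f depends on [0:f]
#3=c has no predecessor
#4=a depends on [1:a]
#5=c depends on [3:c]
sources: [0:f, 1:a, 3:c]
N(rest) = Σ N(rest − s) over sources s of rest; N(one piece) = 1:
  size 1 → [2]=1  [4]=1  [5]=1
  size 2 → [0,2]=1  [1,4]=1  [2,4]=2  [2,5]=2  [3,5]=1  [4,5]=2
  size 3 → [0,2,4]=3  [0,2,5]=3  [1,2,4]=3  [1,4,5]=3  [2,3,5]=3  [2,4,5]=6  [3,4,5]=3
  size 4 → [0,1,2,4]=6  [0,2,3,5]=6  [0,2,4,5]=12  [1,2,4,5]=12  [1,3,4,5]=6  [2,3,4,5]=12
  first=0(f) contributes 30
  first=1(a) contributes 30
  first=3(c) contributes 30
|[w]| = 90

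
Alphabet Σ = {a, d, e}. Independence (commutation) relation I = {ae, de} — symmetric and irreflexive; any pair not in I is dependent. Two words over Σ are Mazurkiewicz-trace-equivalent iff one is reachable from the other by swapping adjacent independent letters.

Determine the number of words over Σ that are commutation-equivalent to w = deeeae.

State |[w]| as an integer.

15

0(d) covers ∅
1(e) covers ∅
2(e) covers 1:e
3(e) covers 2:e
4(a) covers 0:d
5(e) covers 3:e
floor of heap: 0:d, 1:e
completions by unplaced set U, small U first (add the entries for U minus each lowest piece of U):
  |U|=1: {4}:1  {5}:1
  |U|=2: {0,4}:1  {3,5}:1  {4,5}:2
  |U|=3: {0,4,5}:3  {2,3,5}:1  {3,4,5}:3
  |U|=4: {0,3,4,5}:6  {1,2,3,5}:1  {2,3,4,5}:4
  start at 0(d): 5
  start at 1(e): 10
sum over floor = 15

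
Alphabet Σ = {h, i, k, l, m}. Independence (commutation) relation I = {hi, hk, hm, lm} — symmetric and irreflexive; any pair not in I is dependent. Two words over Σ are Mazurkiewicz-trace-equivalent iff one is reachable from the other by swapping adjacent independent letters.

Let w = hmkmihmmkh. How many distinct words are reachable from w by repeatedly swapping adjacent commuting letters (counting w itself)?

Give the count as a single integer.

120

0(h) covers ∅
1(m) covers ∅
2(k) covers 1:m
3(m) covers 2:k
4(i) covers 3:m
5(h) covers 0:h
6(m) covers 4:i
7(m) covers 6:m
8(k) covers 7:m
9(h) covers 5:h
floor of heap: 0:h, 1:m
completions by unplaced set U, small U first (add the entries for U minus each lowest piece of U):
  |U|=1: {8}:1  {9}:1
  |U|=2: {5,9}:1  {7,8}:1  {8,9}:2
  |U|=3: {0,5,9}:1  {5,8,9}:3  {6,7,8}:1  {7,8,9}:3
  |U|=4: {0,5,8,9}:4  {4,6,7,8}:1  {5,7,8,9}:6  {6,7,8,9}:4
  |U|=5: {0,5,7,8,9}:10  {3,4,6,7,8}:1  {4,6,7,8,9}:5  {5,6,7,8,9}:10
  |U|=6: {0,5,6,7,8,9}:20  {2,3,4,6,7,8}:1  {3,4,6,7,8,9}:6  {4,5,6,7,8,9}:15
  |U|=7: {0,4,5,6,7,8,9}:35  {1,2,3,4,6,7,8}:1  {2,3,4,6,7,8,9}:7  {3,4,5,6,7,8,9}:21
  |U|=8: {0,3,4,5,6,7,8,9}:56  {1,2,3,4,6,7,8,9}:8  {2,3,4,5,6,7,8,9}:28
  start at 0(h): 36
  start at 1(m): 84
sum over floor = 120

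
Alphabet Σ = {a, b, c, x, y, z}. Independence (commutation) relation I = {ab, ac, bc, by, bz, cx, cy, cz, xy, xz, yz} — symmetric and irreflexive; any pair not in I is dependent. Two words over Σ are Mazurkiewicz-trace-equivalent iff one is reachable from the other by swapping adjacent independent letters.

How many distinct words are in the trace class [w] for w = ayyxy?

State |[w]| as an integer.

4

0(a) covers ∅
1(y) covers 0:a
2(y) covers 1:y
3(x) covers 0:a
4(y) covers 2:y
floor of heap: 0:a
completions by unplaced set U, small U first (add the entries for U minus each lowest piece of U):
  |U|=1: {3}:1  {4}:1
  |U|=2: {2,4}:1  {3,4}:2
  |U|=3: {1,2,4}:1  {2,3,4}:3
  start at 0(a): 4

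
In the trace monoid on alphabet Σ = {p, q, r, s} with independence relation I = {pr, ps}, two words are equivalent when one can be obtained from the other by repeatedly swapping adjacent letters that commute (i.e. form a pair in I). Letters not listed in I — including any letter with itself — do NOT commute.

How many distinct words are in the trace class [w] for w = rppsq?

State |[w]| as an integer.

drop 0:r onto floor
drop 1:p onto floor
drop 2:p onto {1:p}
drop 3:s onto {0:r}
drop 4:q onto {2:p, 3:s}
ground layer = {0:r, 1:p}
drop-orders for the pieces not yet dropped (sum over which currently-grounded one goes next):
  1 to go: {4} 1
  2 to go: {2,4} 1  {3,4} 1
  3 to go: {0,3,4} 1  {1,2,4} 1  {2,3,4} 2
  if 0:r drops first: 3 orders
  if 1:p drops first: 3 orders
heap linearizations: 6

6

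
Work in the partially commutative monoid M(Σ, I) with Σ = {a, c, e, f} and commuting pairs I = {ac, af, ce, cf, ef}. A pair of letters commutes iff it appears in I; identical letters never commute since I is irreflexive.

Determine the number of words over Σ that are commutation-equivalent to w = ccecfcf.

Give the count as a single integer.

#0=c has no predecessor
#1=c depends on [0:c]
#2=e has no predecessor
#3=c depends on [1:c]
#4=f has no predecessor
#5=c depends on [3:c]
#6=f depends on [4:f]
sources: [0:c, 2:e, 4:f]
N(rest) = Σ N(rest − s) over sources s of rest; N(one piece) = 1:
  size 1 → [2]=1  [5]=1  [6]=1
  size 2 → [2,5]=2  [2,6]=2  [3,5]=1  [4,6]=1  [5,6]=2
  size 3 → [1,3,5]=1  [2,3,5]=3  [2,4,6]=3  [2,5,6]=6  [3,5,6]=3  [4,5,6]=3
  size 4 → [0,1,3,5]=1  [1,2,3,5]=4  [1,3,5,6]=4  [2,3,5,6]=12  [2,4,5,6]=12  [3,4,5,6]=6
  size 5 → [0,1,2,3,5]=5  [0,1,3,5,6]=5  [1,2,3,5,6]=20  [1,3,4,5,6]=10  [2,3,4,5,6]=30
  first=0(c) contributes 60
  first=2(e) contributes 15
  first=4(f) contributes 30
|[w]| = 105

105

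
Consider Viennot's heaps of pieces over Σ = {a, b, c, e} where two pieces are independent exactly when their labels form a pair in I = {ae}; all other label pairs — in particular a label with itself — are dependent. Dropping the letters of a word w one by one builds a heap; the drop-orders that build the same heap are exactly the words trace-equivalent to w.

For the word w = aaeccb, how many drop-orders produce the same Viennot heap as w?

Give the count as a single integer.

3

0(a) covers ∅
1(a) covers 0:a
2(e) covers ∅
3(c) covers 1:a, 2:e
4(c) covers 3:c
5(b) covers 4:c
floor of heap: 0:a, 2:e
completions by unplaced set U, small U first (add the entries for U minus each lowest piece of U):
  |U|=1: {5}:1
  |U|=2: {4,5}:1
  |U|=3: {3,4,5}:1
  |U|=4: {1,3,4,5}:1  {2,3,4,5}:1
  start at 0(a): 2
  start at 2(e): 1
sum over floor = 3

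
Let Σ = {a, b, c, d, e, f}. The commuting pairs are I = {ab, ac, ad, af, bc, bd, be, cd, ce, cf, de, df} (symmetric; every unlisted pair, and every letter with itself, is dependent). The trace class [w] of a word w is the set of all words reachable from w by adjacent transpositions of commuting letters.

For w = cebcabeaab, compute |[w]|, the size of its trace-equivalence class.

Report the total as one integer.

2520

piece 0:c — minimal
piece 1:e — minimal
piece 2:b — minimal
piece 3:c rests on {0:c}
piece 4:a rests on {1:e}
piece 5:b rests on {2:b}
piece 6:e rests on {4:a}
piece 7:a rests on {6:e}
piece 8:a rests on {7:a}
piece 9:b rests on {5:b}
minimal pieces: {0:c, 1:e, 2:b}
ways to finish when only these pieces remain (= sum over removing one remaining piece with nothing left below it):
  1 left: {3}→1  {8}→1  {9}→1
  2 left: {0,3}→1  {3,8}→2  {3,9}→2  {5,9}→1  {7,8}→1  {8,9}→2
  3 left: {0,3,8}→3  {0,3,9}→3  {2,5,9}→1  {3,5,9}→3  {3,7,8}→3  {3,8,9}→6  {5,8,9}→3  {6,7,8}→1  {7,8,9}→3
  4 left: {0,3,5,9}→6  {0,3,7,8}→6  {0,3,8,9}→12  {2,3,5,9}→4  {2,5,8,9}→4  {3,5,8,9}→12  {3,6,7,8}→4  {3,7,8,9}→12  {4,6,7,8}→1  {5,7,8,9}→6  {6,7,8,9}→4
  5 left: {0,2,3,5,9}→10  {0,3,5,8,9}→30  {0,3,6,7,8}→10  {0,3,7,8,9}→30  {1,4,6,7,8}→1  {2,3,5,8,9}→20  {2,5,7,8,9}→10  {3,4,6,7,8}→5  {3,5,7,8,9}→30  {3,6,7,8,9}→20  {4,6,7,8,9}→5  {5,6,7,8,9}→10
  6 left: {0,2,3,5,8,9}→60  {0,3,4,6,7,8}→15  {0,3,5,7,8,9}→90  {0,3,6,7,8,9}→60  {1,3,4,6,7,8}→6  {1,4,6,7,8,9}→6  {2,3,5,7,8,9}→60  {2,5,6,7,8,9}→20  {3,4,6,7,8,9}→30  {3,5,6,7,8,9}→60  {4,5,6,7,8,9}→15
  7 left: {0,1,3,4,6,7,8}→21  {0,2,3,5,7,8,9}→210  {0,3,4,6,7,8,9}→105  {0,3,5,6,7,8,9}→210  {1,3,4,6,7,8,9}→42  {1,4,5,6,7,8,9}→21  {2,3,5,6,7,8,9}→140  {2,4,5,6,7,8,9}→35  {3,4,5,6,7,8,9}→105
  8 left: {0,1,3,4,6,7,8,9}→168  {0,2,3,5,6,7,8,9}→560  {0,3,4,5,6,7,8,9}→420  {1,2,4,5,6,7,8,9}→56  {1,3,4,5,6,7,8,9}→168  {2,3,4,5,6,7,8,9}→280
  placing 0:c first → 504 extensions
  placing 1:e first → 1260 extensions
  placing 2:b first → 756 extensions
total linear extensions = 2520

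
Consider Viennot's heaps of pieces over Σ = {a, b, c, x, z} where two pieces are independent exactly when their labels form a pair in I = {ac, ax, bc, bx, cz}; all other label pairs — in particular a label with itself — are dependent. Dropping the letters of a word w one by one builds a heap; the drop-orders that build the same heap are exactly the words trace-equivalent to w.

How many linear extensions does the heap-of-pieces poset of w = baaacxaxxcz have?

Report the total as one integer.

#0=b has no predecessor
#1=a depends on [0:b]
#2=a depends on [1:a]
#3=a depends on [2:a]
#4=c has no predecessor
#5=x depends on [4:c]
#6=a depends on [3:a]
#7=x depends on [5:x]
#8=x depends on [7:x]
#9=c depends on [8:x]
#10=z depends on [6:a, 8:x]
sources: [0:b, 4:c]
N(rest) = Σ N(rest − s) over sources s of rest; N(one piece) = 1:
  size 1 → [9]=1  [10]=1
  size 2 → [6,10]=1  [9,10]=2
  size 3 → [3,6,10]=1  [6,9,10]=3  [8,9,10]=2
  size 4 → [2,3,6,10]=1  [3,6,9,10]=4  [6,8,9,10]=5  [7,8,9,10]=2
  size 5 → [1,2,3,6,10]=1  [2,3,6,9,10]=5  [3,6,8,9,10]=9  [5,7,8,9,10]=2  [6,7,8,9,10]=7
  size 6 → [0,1,2,3,6,10]=1  [1,2,3,6,9,10]=6  [2,3,6,8,9,10]=14  [3,6,7,8,9,10]=16  [4,5,7,8,9,10]=2  [5,6,7,8,9,10]=9
  size 7 → [0,1,2,3,6,9,10]=7  [1,2,3,6,8,9,10]=20  [2,3,6,7,8,9,10]=30  [3,5,6,7,8,9,10]=25  [4,5,6,7,8,9,10]=11
  size 8 → [0,1,2,3,6,8,9,10]=27  [1,2,3,6,7,8,9,10]=50  [2,3,5,6,7,8,9,10]=55  [3,4,5,6,7,8,9,10]=36
  size 9 → [0,1,2,3,6,7,8,9,10]=77  [1,2,3,5,6,7,8,9,10]=105  [2,3,4,5,6,7,8,9,10]=91
  first=0(b) contributes 196
  first=4(c) contributes 182
|[w]| = 378

378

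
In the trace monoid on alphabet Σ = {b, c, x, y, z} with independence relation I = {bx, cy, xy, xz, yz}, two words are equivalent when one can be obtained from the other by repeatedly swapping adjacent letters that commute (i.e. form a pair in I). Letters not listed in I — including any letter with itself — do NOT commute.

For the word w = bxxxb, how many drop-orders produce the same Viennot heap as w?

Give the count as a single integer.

10

drop 0:b onto floor
drop 1:x onto floor
drop 2:x onto {1:x}
drop 3:x onto {2:x}
drop 4:b onto {0:b}
ground layer = {0:b, 1:x}
drop-orders for the pieces not yet dropped (sum over which currently-grounded one goes next):
  1 to go: {3} 1  {4} 1
  2 to go: {0,4} 1  {2,3} 1  {3,4} 2
  3 to go: {0,3,4} 3  {1,2,3} 1  {2,3,4} 3
  if 0:b drops first: 4 orders
  if 1:x drops first: 6 orders
heap linearizations: 10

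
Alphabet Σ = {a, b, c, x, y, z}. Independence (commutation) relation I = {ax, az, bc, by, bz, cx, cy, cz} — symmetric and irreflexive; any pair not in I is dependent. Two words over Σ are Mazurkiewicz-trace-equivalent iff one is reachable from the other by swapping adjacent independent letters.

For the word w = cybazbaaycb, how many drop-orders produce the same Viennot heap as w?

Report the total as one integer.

252

drop 0:c onto floor
drop 1:y onto floor
drop 2:b onto floor
drop 3:a onto {0:c, 1:y, 2:b}
drop 4:z onto {1:y}
drop 5:b onto {3:a}
drop 6:a onto {5:b}
drop 7:a onto {6:a}
drop 8:y onto {4:z, 7:a}
drop 9:c onto {7:a}
drop 10:b onto {7:a}
ground layer = {0:c, 1:y, 2:b}
drop-orders for the pieces not yet dropped (sum over which currently-grounded one goes next):
  1 to go: {8} 1  {9} 1  {10} 1
  2 to go: {4,8} 1  {8,9} 2  {8,10} 2  {9,10} 2
  3 to go: {4,8,9} 3  {4,8,10} 3  {8,9,10} 6
  4 to go: {4,8,9,10} 12  {7,8,9,10} 6
  5 to go: {4,7,8,9,10} 18  {6,7,8,9,10} 6
  6 to go: {4,6,7,8,9,10} 24  {5,6,7,8,9,10} 6
  7 to go: {3,5,6,7,8,9,10} 6  {4,5,6,7,8,9,10} 30
  8 to go: {0,3,5,6,7,8,9,10} 6  {2,3,5,6,7,8,9,10} 6  {3,4,5,6,7,8,9,10} 36
  9 to go: {0,2,3,5,6,7,8,9,10} 12  {0,3,4,5,6,7,8,9,10} 42  {1,3,4,5,6,7,8,9,10} 36  {2,3,4,5,6,7,8,9,10} 42
  if 0:c drops first: 78 orders
  if 1:y drops first: 96 orders
  if 2:b drops first: 78 orders
heap linearizations: 252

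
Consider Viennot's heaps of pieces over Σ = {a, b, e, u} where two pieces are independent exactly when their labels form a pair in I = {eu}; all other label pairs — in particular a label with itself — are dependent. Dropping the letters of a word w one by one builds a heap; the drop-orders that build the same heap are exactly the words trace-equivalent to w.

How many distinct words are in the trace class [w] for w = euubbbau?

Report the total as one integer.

piece 0:e — minimal
piece 1:u — minimal
piece 2:u rests on {1:u}
piece 3:b rests on {0:e, 2:u}
piece 4:b rests on {3:b}
piece 5:b rests on {4:b}
piece 6:a rests on {5:b}
piece 7:u rests on {6:a}
minimal pieces: {0:e, 1:u}
ways to finish when only these pieces remain (= sum over removing one remaining piece with nothing left below it):
  1 left: {7}→1
  2 left: {6,7}→1
  3 left: {5,6,7}→1
  4 left: {4,5,6,7}→1
  5 left: {3,4,5,6,7}→1
  6 left: {0,3,4,5,6,7}→1  {2,3,4,5,6,7}→1
  placing 0:e first → 1 extensions
  placing 1:u first → 2 extensions
total linear extensions = 3

3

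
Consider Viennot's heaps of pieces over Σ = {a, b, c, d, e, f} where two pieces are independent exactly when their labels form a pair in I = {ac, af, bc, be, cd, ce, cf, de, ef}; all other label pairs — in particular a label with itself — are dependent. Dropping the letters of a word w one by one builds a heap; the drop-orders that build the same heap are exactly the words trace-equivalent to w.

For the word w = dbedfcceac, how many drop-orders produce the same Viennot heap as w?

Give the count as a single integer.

3000

drop 0:d onto floor
drop 1:b onto {0:d}
drop 2:e onto floor
drop 3:d onto {1:b}
drop 4:f onto {3:d}
drop 5:c onto floor
drop 6:c onto {5:c}
drop 7:e onto {2:e}
drop 8:a onto {3:d, 7:e}
drop 9:c onto {6:c}
ground layer = {0:d, 2:e, 5:c}
drop-orders for the pieces not yet dropped (sum over which currently-grounded one goes next):
  1 to go: {4} 1  {8} 1  {9} 1
  2 to go: {4,8} 2  {4,9} 2  {6,9} 1  {7,8} 1  {8,9} 2
  3 to go: {2,7,8} 1  {3,4,8} 2  {4,6,9} 3  {4,7,8} 3  {4,8,9} 6  {5,6,9} 1  {6,8,9} 3  {7,8,9} 3
  4 to go: {1,3,4,8} 2  {2,4,7,8} 4  {2,7,8,9} 4  {3,4,7,8} 5  {3,4,8,9} 8  {4,5,6,9} 4  {4,6,8,9} 12  {4,7,8,9} 12  {5,6,8,9} 4  {6,7,8,9} 6
  5 to go: {0,1,3,4,8} 2  {1,3,4,7,8} 7  {1,3,4,8,9} 10  {2,3,4,7,8} 9  {2,4,7,8,9} 20  {2,6,7,8,9} 10  {3,4,6,8,9} 20  {3,4,7,8,9} 25  {4,5,6,8,9} 20  {4,6,7,8,9} 30  {5,6,7,8,9} 10
  6 to go: {0,1,3,4,7,8} 9  {0,1,3,4,8,9} 12  {1,2,3,4,7,8} 16  {1,3,4,6,8,9} 30  {1,3,4,7,8,9} 42  {2,3,4,7,8,9} 54  {2,4,6,7,8,9} 60  {2,5,6,7,8,9} 20  {3,4,5,6,8,9} 40  {3,4,6,7,8,9} 75  {4,5,6,7,8,9} 60
  7 to go: {0,1,2,3,4,7,8} 25  {0,1,3,4,6,8,9} 42  {0,1,3,4,7,8,9} 63  {1,2,3,4,7,8,9} 112  {1,3,4,5,6,8,9} 70  {1,3,4,6,7,8,9} 147  {2,3,4,6,7,8,9} 189  {2,4,5,6,7,8,9} 140  {3,4,5,6,7,8,9} 175
  8 to go: {0,1,2,3,4,7,8,9} 200  {0,1,3,4,5,6,8,9} 112  {0,1,3,4,6,7,8,9} 252  {1,2,3,4,6,7,8,9} 448  {1,3,4,5,6,7,8,9} 392  {2,3,4,5,6,7,8,9} 504
  if 0:d drops first: 1344 orders
  if 2:e drops first: 756 orders
  if 5:c drops first: 900 orders
heap linearizations: 3000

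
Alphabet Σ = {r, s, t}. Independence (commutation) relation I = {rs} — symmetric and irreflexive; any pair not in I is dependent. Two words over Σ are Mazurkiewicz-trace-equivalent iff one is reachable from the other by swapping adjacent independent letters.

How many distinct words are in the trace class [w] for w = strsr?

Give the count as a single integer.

3

drop 0:s onto floor
drop 1:t onto {0:s}
drop 2:r onto {1:t}
drop 3:s onto {1:t}
drop 4:r onto {2:r}
ground layer = {0:s}
drop-orders for the pieces not yet dropped (sum over which currently-grounded one goes next):
  1 to go: {3} 1  {4} 1
  2 to go: {2,4} 1  {3,4} 2
  3 to go: {2,3,4} 3
  if 0:s drops first: 3 orders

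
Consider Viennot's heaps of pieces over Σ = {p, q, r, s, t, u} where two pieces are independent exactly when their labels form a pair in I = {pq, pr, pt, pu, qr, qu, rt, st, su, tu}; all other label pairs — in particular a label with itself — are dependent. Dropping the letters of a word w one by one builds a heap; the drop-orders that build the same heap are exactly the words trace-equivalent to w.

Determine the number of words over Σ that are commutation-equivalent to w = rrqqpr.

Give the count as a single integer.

piece 0:r — minimal
piece 1:r rests on {0:r}
piece 2:q — minimal
piece 3:q rests on {2:q}
piece 4:p — minimal
piece 5:r rests on {1:r}
minimal pieces: {0:r, 2:q, 4:p}
ways to finish when only these pieces remain (= sum over removing one remaining piece with nothing left below it):
  1 left: {3}→1  {4}→1  {5}→1
  2 left: {1,5}→1  {2,3}→1  {3,4}→2  {3,5}→2  {4,5}→2
  3 left: {0,1,5}→1  {1,3,5}→3  {1,4,5}→3  {2,3,4}→3  {2,3,5}→3  {3,4,5}→6
  4 left: {0,1,3,5}→4  {0,1,4,5}→4  {1,2,3,5}→6  {1,3,4,5}→12  {2,3,4,5}→12
  placing 0:r first → 30 extensions
  placing 2:q first → 20 extensions
  placing 4:p first → 10 extensions
total linear extensions = 60

60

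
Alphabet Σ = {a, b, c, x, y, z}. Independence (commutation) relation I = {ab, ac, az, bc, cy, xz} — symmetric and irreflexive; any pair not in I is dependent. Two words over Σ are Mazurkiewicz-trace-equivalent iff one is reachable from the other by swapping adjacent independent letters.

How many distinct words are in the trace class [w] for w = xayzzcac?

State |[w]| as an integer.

piece 0:x — minimal
piece 1:a rests on {0:x}
piece 2:y rests on {1:a}
piece 3:z rests on {2:y}
piece 4:z rests on {3:z}
piece 5:c rests on {4:z}
piece 6:a rests on {2:y}
piece 7:c rests on {5:c}
minimal pieces: {0:x}
ways to finish when only these pieces remain (= sum over removing one remaining piece with nothing left below it):
  1 left: {6}→1  {7}→1
  2 left: {5,7}→1  {6,7}→2
  3 left: {4,5,7}→1  {5,6,7}→3
  4 left: {3,4,5,7}→1  {4,5,6,7}→4
  5 left: {3,4,5,6,7}→5
  6 left: {2,3,4,5,6,7}→5
  placing 0:x first → 5 extensions

5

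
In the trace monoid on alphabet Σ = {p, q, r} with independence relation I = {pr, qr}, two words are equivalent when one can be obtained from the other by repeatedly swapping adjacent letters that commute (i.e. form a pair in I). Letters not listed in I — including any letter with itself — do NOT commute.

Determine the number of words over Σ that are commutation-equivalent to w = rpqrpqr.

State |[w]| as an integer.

35

#0=r has no predecessor
#1=p has no predecessor
#2=q depends on [1:p]
#3=r depends on [0:r]
#4=p depends on [2:q]
#5=q depends on [4:p]
#6=r depends on [3:r]
sources: [0:r, 1:p]
N(rest) = Σ N(rest − s) over sources s of rest; N(one piece) = 1:
  size 1 → [5]=1  [6]=1
  size 2 → [3,6]=1  [4,5]=1  [5,6]=2
  size 3 → [0,3,6]=1  [2,4,5]=1  [3,5,6]=3  [4,5,6]=3
  size 4 → [0,3,5,6]=4  [1,2,4,5]=1  [2,4,5,6]=4  [3,4,5,6]=6
  size 5 → [0,3,4,5,6]=10  [1,2,4,5,6]=5  [2,3,4,5,6]=10
  first=0(r) contributes 15
  first=1(p) contributes 20
|[w]| = 35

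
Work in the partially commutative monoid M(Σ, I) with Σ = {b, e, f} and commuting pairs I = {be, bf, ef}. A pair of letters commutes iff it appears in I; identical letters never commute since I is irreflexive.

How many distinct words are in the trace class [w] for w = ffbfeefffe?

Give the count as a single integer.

840

piece 0:f — minimal
piece 1:f rests on {0:f}
piece 2:b — minimal
piece 3:f rests on {1:f}
piece 4:e — minimal
piece 5:e rests on {4:e}
piece 6:f rests on {3:f}
piece 7:f rests on {6:f}
piece 8:f rests on {7:f}
piece 9:e rests on {5:e}
minimal pieces: {0:f, 2:b, 4:e}
ways to finish when only these pieces remain (= sum over removing one remaining piece with nothing left below it):
  1 left: {2}→1  {8}→1  {9}→1
  2 left: {2,8}→2  {2,9}→2  {5,9}→1  {7,8}→1  {8,9}→2
  3 left: {2,5,9}→3  {2,7,8}→3  {2,8,9}→6  {4,5,9}→1  {5,8,9}→3  {6,7,8}→1  {7,8,9}→3
  4 left: {2,4,5,9}→4  {2,5,8,9}→12  {2,6,7,8}→4  {2,7,8,9}→12  {3,6,7,8}→1  {4,5,8,9}→4  {5,7,8,9}→6  {6,7,8,9}→4
  5 left: {1,3,6,7,8}→1  {2,3,6,7,8}→5  {2,4,5,8,9}→20  {2,5,7,8,9}→30  {2,6,7,8,9}→20  {3,6,7,8,9}→5  {4,5,7,8,9}→10  {5,6,7,8,9}→10
  6 left: {0,1,3,6,7,8}→1  {1,2,3,6,7,8}→6  {1,3,6,7,8,9}→6  {2,3,6,7,8,9}→30  {2,4,5,7,8,9}→60  {2,5,6,7,8,9}→60  {3,5,6,7,8,9}→15  {4,5,6,7,8,9}→20
  7 left: {0,1,2,3,6,7,8}→7  {0,1,3,6,7,8,9}→7  {1,2,3,6,7,8,9}→42  {1,3,5,6,7,8,9}→21  {2,3,5,6,7,8,9}→105  {2,4,5,6,7,8,9}→140  {3,4,5,6,7,8,9}→35
  8 left: {0,1,2,3,6,7,8,9}→56  {0,1,3,5,6,7,8,9}→28  {1,2,3,5,6,7,8,9}→168  {1,3,4,5,6,7,8,9}→56  {2,3,4,5,6,7,8,9}→280
  placing 0:f first → 504 extensions
  placing 2:b first → 84 extensions
  placing 4:e first → 252 extensions
total linear extensions = 840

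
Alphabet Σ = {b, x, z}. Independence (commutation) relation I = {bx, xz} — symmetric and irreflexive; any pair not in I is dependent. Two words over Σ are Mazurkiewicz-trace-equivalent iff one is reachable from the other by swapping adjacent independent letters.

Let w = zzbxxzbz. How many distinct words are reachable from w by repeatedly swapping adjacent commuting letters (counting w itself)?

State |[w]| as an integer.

28

drop 0:z onto floor
drop 1:z onto {0:z}
drop 2:b onto {1:z}
drop 3:x onto floor
drop 4:x onto {3:x}
drop 5:z onto {2:b}
drop 6:b onto {5:z}
drop 7:z onto {6:b}
ground layer = {0:z, 3:x}
drop-orders for the pieces not yet dropped (sum over which currently-grounded one goes next):
  1 to go: {4} 1  {7} 1
  2 to go: {3,4} 1  {4,7} 2  {6,7} 1
  3 to go: {3,4,7} 3  {4,6,7} 3  {5,6,7} 1
  4 to go: {2,5,6,7} 1  {3,4,6,7} 6  {4,5,6,7} 4
  5 to go: {1,2,5,6,7} 1  {2,4,5,6,7} 5  {3,4,5,6,7} 10
  6 to go: {0,1,2,5,6,7} 1  {1,2,4,5,6,7} 6  {2,3,4,5,6,7} 15
  if 0:z drops first: 21 orders
  if 3:x drops first: 7 orders
heap linearizations: 28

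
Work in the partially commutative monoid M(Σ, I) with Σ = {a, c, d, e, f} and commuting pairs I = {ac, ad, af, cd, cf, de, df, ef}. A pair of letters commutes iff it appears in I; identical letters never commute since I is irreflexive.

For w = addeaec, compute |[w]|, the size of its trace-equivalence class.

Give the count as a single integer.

piece 0:a — minimal
piece 1:d — minimal
piece 2:d rests on {1:d}
piece 3:e rests on {0:a}
piece 4:a rests on {3:e}
piece 5:e rests on {4:a}
piece 6:c rests on {5:e}
minimal pieces: {0:a, 1:d}
ways to finish when only these pieces remain (= sum over removing one remaining piece with nothing left below it):
  1 left: {2}→1  {6}→1
  2 left: {1,2}→1  {2,6}→2  {5,6}→1
  3 left: {1,2,6}→3  {2,5,6}→3  {4,5,6}→1
  4 left: {1,2,5,6}→6  {2,4,5,6}→4  {3,4,5,6}→1
  5 left: {0,3,4,5,6}→1  {1,2,4,5,6}→10  {2,3,4,5,6}→5
  placing 0:a first → 15 extensions
  placing 1:d first → 6 extensions
total linear extensions = 21

21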